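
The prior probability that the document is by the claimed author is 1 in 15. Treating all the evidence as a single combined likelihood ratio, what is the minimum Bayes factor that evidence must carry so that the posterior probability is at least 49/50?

Prior odds = (1/15)/(14/15) = 1/14.
Target odds = 0.98/0.02 = 49.
Required Bayes factor = 49 ÷ (1/14) = 686.

686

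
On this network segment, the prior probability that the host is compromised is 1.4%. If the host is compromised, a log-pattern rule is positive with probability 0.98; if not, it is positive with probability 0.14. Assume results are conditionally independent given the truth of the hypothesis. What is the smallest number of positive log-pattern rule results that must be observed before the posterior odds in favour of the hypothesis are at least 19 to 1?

Prior odds: 0.014 ÷ 0.986 = 7/493.
Likelihood ratio of a positive = 0.98/0.14 = 7.
Target odds = 19.
Require 7ⁿ ≥ 19 ÷ (7/493) = 9367/7.
7³ = 343 falls short of 9367/7 but 7⁴ = 2401 reaches it, so n = 4.

4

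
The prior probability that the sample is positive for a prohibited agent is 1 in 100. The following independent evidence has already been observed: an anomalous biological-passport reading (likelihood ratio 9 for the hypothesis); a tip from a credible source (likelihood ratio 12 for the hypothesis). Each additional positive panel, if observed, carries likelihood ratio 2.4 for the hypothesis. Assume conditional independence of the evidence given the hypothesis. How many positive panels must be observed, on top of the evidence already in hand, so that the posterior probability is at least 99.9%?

Prior odds = 0.01/0.99 = 1/99.
Combined Bayes factor of the evidence already in hand = 9 × 12 = 108.
Odds after that evidence = (1/99) × 108 = 12/11.
Target odds = 0.999/0.001 = 999.
Need 2.4ⁿ ≥ 999 ÷ (12/11) = 915.75.
2.4⁷ = 35831808/78125 falls short of 915.75 but 2.4⁸ = 429981696/390625 reaches it, so n = 8.

8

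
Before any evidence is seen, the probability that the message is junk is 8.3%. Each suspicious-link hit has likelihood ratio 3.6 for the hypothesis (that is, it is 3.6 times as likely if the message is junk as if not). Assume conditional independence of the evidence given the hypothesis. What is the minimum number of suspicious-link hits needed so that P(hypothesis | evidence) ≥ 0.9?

Prior odds = 0.083/0.917 = 83/917.
Likelihood ratio per suspicious-link hit = 3.6.
Target posterior odds = 0.9/0.1 = 9.
Require 3.6ⁿ ≥ 9 ÷ (83/917) = 8253/83.
3.6³ = 46.656 falls short of 8253/83 but 3.6⁴ = 167.9616 reaches it, so n = 4.

4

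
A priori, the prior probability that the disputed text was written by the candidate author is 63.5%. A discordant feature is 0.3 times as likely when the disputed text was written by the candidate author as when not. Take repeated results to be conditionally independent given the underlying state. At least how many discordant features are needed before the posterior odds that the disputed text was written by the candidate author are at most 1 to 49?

Prior odds = 0.635/0.365 = 127/73.
Likelihood ratio per discordant feature = 0.3.
Target odds = 1/49.
Require 0.3ⁿ ≤ 1/49 ÷ (127/73) = 73/6223.
0.3³ = 0.027 is still above 73/6223 but 0.3⁴ = 0.0081 is at or below it, so n = 4.

4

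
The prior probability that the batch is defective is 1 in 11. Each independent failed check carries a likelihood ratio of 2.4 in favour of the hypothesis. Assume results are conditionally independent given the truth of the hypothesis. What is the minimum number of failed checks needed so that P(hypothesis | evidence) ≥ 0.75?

4

Prior odds = (1/11)/(10/11) = 0.1.
Likelihood ratio per failed check = 2.4.
Target posterior odds = 0.75/0.25 = 3.
Require 2.4ⁿ ≥ 3 ÷ 0.1 = 30.
2.4³ = 13.824 falls short of 30 but 2.4⁴ = 33.1776 reaches it, so n = 4.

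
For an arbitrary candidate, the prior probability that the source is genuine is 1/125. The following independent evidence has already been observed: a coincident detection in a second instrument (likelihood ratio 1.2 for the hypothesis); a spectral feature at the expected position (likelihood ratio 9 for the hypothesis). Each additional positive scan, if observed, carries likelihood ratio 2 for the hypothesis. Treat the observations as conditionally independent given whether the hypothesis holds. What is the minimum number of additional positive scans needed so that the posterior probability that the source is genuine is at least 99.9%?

14

Prior odds = 0.008/0.992 = 1/124.
Combined Bayes factor of the evidence already in hand = 1.2 × 9 = 10.8.
Odds after that evidence = (1/124) × 10.8 = 27/310.
Target odds = 0.999/0.001 = 999.
Need 2ⁿ ≥ 999 ÷ (27/310) = 11470.
2¹³ = 8192 falls short of 11470 but 2¹⁴ = 16384 reaches it, so n = 14.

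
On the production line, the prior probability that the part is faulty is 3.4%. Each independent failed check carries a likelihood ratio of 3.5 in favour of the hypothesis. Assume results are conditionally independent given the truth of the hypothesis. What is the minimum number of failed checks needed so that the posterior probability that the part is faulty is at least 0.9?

Prior odds = 0.034/0.966 = 17/483.
Likelihood ratio per failed check = 3.5.
Target odds: 0.9 ÷ 0.1 = 9.
Need (17/483) × 3.5ⁿ ≥ 9, i.e. 3.5ⁿ ≥ 4347/17.
3.5⁴ = 150.0625 falls short of 4347/17 but 3.5⁵ = 525.21875 reaches it, so n = 5.

5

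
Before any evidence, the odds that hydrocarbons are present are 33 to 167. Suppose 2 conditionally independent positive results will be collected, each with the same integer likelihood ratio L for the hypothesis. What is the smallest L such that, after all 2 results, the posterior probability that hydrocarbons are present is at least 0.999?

Prior odds = 33/167.
Target odds = 0.999/0.001 = 999.
Need L² ≥ 999 ÷ (33/167) = 55611/11.
71² = 5041 < 55611/11 ≤ 5184 = 72², so L = 72.

72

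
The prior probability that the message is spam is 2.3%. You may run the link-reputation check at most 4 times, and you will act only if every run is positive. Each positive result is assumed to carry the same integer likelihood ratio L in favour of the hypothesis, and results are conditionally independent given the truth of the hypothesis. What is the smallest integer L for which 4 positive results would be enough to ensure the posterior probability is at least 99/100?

Prior odds = 0.023/0.977 = 23/977.
Target odds = 0.99/0.01 = 99.
Need L⁴ ≥ 99 ÷ (23/977) = 96723/23.
8⁴ = 4096 < 96723/23 ≤ 6561 = 9⁴, so L = 9.

9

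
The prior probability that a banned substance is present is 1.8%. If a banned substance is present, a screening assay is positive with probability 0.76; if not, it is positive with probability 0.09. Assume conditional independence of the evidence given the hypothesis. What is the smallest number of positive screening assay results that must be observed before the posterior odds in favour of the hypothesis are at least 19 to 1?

Prior odds = 0.018/0.982 = 9/491.
Likelihood ratio of a positive = 0.76/0.09 = 76/9.
Target odds = 19.
Require (76/9)ⁿ ≥ 19 ÷ (9/491) = 9329/9.
(76/9)³ = 438976/729 falls short of 9329/9 but (76/9)⁴ = 33362176/6561 reaches it, so n = 4.

4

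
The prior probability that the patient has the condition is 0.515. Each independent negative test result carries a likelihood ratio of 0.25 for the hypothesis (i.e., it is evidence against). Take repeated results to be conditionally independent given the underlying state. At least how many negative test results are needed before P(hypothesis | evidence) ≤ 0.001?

6

Prior odds: 0.515 ÷ 0.485 = 103/97.
Likelihood ratio per negative test result = 0.25.
Target odds: 0.001 ÷ 0.999 = 1/999.
Require 0.25ⁿ ≤ 1/999 ÷ (103/97) = 97/102897.
0.25⁵ = 1/1024 is still above 97/102897 but 0.25⁶ = 1/4096 is at or below it, so n = 6.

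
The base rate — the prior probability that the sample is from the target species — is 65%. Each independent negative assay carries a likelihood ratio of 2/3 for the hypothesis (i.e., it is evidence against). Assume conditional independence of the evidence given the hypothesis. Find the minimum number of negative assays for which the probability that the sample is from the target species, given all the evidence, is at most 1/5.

Prior odds = 0.65/0.35 = 13/7.
Likelihood ratio per negative assay = 2/3.
Target posterior odds = 0.2/0.8 = 0.25.
Need (13/7) × (2/3)ⁿ ≤ 0.25, i.e. (2/3)ⁿ ≤ 7/52.
(2/3)⁴ = 16/81 is still above 7/52 but (2/3)⁵ = 32/243 is at or below it, so n = 5.

5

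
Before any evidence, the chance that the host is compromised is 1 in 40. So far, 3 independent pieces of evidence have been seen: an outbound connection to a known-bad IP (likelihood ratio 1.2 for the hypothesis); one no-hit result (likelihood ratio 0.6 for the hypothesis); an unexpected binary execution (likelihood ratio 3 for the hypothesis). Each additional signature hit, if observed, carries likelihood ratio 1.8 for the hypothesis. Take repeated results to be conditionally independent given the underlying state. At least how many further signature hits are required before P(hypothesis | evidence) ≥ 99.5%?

14

Prior odds = 0.025/0.975 = 1/39.
Combined Bayes factor of the evidence already in hand = 1.2 × 0.6 × 3 = 2.16.
Odds after that evidence = (1/39) × 2.16 = 18/325.
Target odds = 0.995/0.005 = 199.
Need 1.8ⁿ ≥ 199 ÷ (18/325) = 64675/18.
1.8¹³ ≈2082.3 falls short of 64675/18 but 1.8¹⁴ ≈3748.13 reaches it, so n = 14.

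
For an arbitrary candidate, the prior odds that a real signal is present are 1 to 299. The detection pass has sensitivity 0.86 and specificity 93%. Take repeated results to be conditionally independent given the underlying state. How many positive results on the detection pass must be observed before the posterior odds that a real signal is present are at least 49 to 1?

4

Prior odds = 1/299.
False-positive rate = 1 − 0.93 = 0.07; likelihood ratio of a positive = 0.86/0.07 = 86/7.
Target odds = 49.
Require (86/7)ⁿ ≥ 49 ÷ (1/299) = 14651.
(86/7)³ = 636056/343 falls short of 14651 but (86/7)⁴ = 54700816/2401 reaches it, so n = 4.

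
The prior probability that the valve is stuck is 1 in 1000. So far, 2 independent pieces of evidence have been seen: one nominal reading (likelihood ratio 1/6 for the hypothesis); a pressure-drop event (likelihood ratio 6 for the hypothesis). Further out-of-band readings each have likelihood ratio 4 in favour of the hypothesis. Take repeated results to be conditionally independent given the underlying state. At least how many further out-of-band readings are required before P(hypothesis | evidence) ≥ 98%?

Prior odds = 0.001/0.999 = 1/999.
Combined Bayes factor of the evidence already in hand = (1/6) × 6 = 1.
Odds after that evidence = (1/999) × 1 = 1/999.
Target odds = 0.98/0.02 = 49.
Need 4ⁿ ≥ 49 ÷ (1/999) = 48951.
4⁷ = 16384 falls short of 48951 but 4⁸ = 65536 reaches it, so n = 8.

8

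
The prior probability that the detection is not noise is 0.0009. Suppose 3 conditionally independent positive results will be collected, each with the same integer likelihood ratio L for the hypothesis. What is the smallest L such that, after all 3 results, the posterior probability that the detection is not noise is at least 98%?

Prior odds = 0.0009/0.9991 = 9/9991.
Target odds = 0.98/0.02 = 49.
Need L³ ≥ 49 ÷ (9/9991) = 489559/9.
37³ = 50653 < 489559/9 ≤ 54872 = 38³, so L = 38.

38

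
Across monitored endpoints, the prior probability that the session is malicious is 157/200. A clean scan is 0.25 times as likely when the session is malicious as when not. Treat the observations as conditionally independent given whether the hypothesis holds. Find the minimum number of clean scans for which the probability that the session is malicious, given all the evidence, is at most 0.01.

5

Prior odds: 0.785 ÷ 0.215 = 157/43.
Likelihood ratio per clean scan = 0.25.
Target posterior odds = 0.01/0.99 = 1/99.
Need (157/43) × 0.25ⁿ ≤ 1/99, i.e. 0.25ⁿ ≤ 43/15543.
0.25⁴ = 0.00390625 is still above 43/15543 but 0.25⁵ = 1/1024 is at or below it, so n = 5.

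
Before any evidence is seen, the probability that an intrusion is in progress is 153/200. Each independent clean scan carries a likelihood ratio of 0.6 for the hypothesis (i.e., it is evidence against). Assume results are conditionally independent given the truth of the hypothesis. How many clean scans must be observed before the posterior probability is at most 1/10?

7

Prior odds = 0.765/0.235 = 153/47.
Likelihood ratio per clean scan = 0.6.
Target odds: 0.1 ÷ 0.9 = 1/9.
Require 0.6ⁿ ≤ 1/9 ÷ (153/47) = 47/1377.
0.6⁶ = 729/15625 is still above 47/1377 but 0.6⁷ = 2187/78125 is at or below it, so n = 7.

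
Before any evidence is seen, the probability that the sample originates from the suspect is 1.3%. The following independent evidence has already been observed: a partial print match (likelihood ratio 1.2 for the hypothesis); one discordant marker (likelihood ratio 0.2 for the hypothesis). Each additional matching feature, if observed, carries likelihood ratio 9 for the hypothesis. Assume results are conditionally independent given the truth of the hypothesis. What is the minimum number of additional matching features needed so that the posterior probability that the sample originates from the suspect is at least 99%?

5

Prior odds = 0.013/0.987 = 13/987.
Combined Bayes factor of the evidence already in hand = 1.2 × 0.2 = 0.24.
Odds after that evidence = (13/987) × 0.24 = 26/8225.
Target odds = 0.99/0.01 = 99.
Need 9ⁿ ≥ 99 ÷ (26/8225) = 814275/26.
9⁴ = 6561 falls short of 814275/26 but 9⁵ = 59049 reaches it, so n = 5.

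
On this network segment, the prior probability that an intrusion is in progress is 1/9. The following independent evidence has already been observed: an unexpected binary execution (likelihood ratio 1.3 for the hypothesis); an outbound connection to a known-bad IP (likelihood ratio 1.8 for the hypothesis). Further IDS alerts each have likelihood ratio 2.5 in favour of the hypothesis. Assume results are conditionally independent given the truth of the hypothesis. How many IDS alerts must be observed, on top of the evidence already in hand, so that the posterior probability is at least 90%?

Prior odds = (1/9)/(8/9) = 0.125.
Combined Bayes factor of the evidence already in hand = 1.3 × 1.8 = 2.34.
Odds after that evidence = 0.125 × 2.34 = 0.2925.
Target odds = 0.9/0.1 = 9.
Need 2.5ⁿ ≥ 9 ÷ 0.2925 = 400/13.
2.5³ = 15.625 falls short of 400/13 but 2.5⁴ = 39.0625 reaches it, so n = 4.

4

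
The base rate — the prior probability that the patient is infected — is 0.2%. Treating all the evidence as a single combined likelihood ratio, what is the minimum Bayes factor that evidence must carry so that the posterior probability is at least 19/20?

9481

Prior odds = 0.002/0.998 = 1/499.
Target odds = 0.95/0.05 = 19.
Required Bayes factor = 19 ÷ (1/499) = 9481.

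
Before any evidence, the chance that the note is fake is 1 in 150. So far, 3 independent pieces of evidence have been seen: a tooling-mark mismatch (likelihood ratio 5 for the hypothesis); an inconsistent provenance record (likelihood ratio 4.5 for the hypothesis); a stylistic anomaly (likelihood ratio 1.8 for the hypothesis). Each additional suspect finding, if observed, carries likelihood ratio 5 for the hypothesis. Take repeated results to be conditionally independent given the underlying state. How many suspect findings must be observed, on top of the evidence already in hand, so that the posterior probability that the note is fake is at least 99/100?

4

Prior odds = (1/150)/(149/150) = 1/149.
Combined Bayes factor of the evidence already in hand = 5 × 4.5 × 1.8 = 40.5.
Odds after that evidence = (1/149) × 40.5 = 81/298.
Target odds = 0.99/0.01 = 99.
Need 5ⁿ ≥ 99 ÷ (81/298) = 3278/9.
5³ = 125 falls short of 3278/9 but 5⁴ = 625 reaches it, so n = 4.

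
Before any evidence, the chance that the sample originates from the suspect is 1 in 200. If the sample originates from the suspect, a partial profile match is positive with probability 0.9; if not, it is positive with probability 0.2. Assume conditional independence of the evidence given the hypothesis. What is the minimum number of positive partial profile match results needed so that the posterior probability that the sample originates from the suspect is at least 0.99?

7

Prior odds = 0.005/0.995 = 1/199.
Likelihood ratio of a positive = 0.9/0.2 = 4.5.
Target posterior odds = 0.99/0.01 = 99.
Need (1/199) × 4.5ⁿ ≥ 99, i.e. 4.5ⁿ ≥ 19701.
4.5⁶ = 8303.765625 falls short of 19701 but 4.5⁷ = 4782969/128 reaches it, so n = 7.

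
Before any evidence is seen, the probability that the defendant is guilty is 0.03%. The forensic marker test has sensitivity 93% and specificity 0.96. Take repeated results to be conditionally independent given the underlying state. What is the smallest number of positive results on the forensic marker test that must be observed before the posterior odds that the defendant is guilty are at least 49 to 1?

Prior odds = 0.0003/0.9997 = 3/9997.
False-positive rate = 1 − 0.96 = 0.04; likelihood ratio of a positive = 0.93/0.04 = 23.25.
Target odds = 49.
Need (3/9997) × 23.25ⁿ ≥ 49, i.e. 23.25ⁿ ≥ 489853/3.
23.25³ = 804357/64 falls short of 489853/3 but 23.25⁴ = 74805201/256 reaches it, so n = 4.

4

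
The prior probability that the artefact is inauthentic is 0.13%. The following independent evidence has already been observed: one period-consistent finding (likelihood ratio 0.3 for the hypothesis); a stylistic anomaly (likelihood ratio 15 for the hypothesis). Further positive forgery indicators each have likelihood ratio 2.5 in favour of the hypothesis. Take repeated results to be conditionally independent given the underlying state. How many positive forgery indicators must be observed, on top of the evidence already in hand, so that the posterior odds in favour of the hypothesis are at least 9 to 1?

9

Prior odds = 0.0013/0.9987 = 13/9987.
Combined Bayes factor of the evidence already in hand = 0.3 × 15 = 4.5.
Odds after that evidence = (13/9987) × 4.5 = 39/6658.
Target odds = 9.
Need 2.5ⁿ ≥ 9 ÷ (39/6658) = 19974/13.
2.5⁸ = 390625/256 falls short of 19974/13 but 2.5⁹ = 1953125/512 reaches it, so n = 9.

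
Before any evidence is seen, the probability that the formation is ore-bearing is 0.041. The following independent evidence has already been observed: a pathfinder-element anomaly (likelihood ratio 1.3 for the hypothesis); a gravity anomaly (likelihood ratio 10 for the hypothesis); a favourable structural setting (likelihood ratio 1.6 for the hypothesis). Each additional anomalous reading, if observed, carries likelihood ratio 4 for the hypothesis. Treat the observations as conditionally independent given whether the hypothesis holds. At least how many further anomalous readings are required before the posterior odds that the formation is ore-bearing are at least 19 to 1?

3

Prior odds = 0.041/0.959 = 41/959.
Combined Bayes factor of the evidence already in hand = 1.3 × 10 × 1.6 = 20.8.
Odds after that evidence = (41/959) × 20.8 = 4264/4795.
Target odds = 19.
Need 4ⁿ ≥ 19 ÷ (4264/4795) = 91105/4264.
4² = 16 falls short of 91105/4264 but 4³ = 64 reaches it, so n = 3.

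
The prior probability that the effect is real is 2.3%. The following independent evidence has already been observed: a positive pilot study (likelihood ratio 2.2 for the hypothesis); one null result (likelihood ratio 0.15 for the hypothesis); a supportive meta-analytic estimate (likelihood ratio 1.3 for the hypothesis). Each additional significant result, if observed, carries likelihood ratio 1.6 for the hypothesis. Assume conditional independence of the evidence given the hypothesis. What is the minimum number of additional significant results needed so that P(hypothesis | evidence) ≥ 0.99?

Prior odds = 0.023/0.977 = 23/977.
Combined Bayes factor of the evidence already in hand = 2.2 × 0.15 × 1.3 = 0.429.
Odds after that evidence = (23/977) × 0.429 = 9867/977000.
Target odds = 0.99/0.01 = 99.
Need 1.6ⁿ ≥ 99 ÷ (9867/977000) = 2931000/299.
1.6¹⁹ ≈7555.79 falls short of 2931000/299 but 1.6²⁰ ≈12089.3 reaches it, so n = 20.

20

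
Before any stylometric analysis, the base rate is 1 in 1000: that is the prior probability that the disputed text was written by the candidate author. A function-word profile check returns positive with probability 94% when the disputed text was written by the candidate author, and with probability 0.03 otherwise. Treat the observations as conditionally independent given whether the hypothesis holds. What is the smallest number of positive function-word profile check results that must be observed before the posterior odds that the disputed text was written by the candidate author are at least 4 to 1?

3

Prior odds: 0.001 ÷ 0.999 = 1/999.
Likelihood ratio of a positive result = 0.94/0.03 = 94/3.
Target odds = 4.
Need (1/999) × (94/3)ⁿ ≥ 4, i.e. (94/3)ⁿ ≥ 3996.
(94/3)² = 8836/9 falls short of 3996 but (94/3)³ = 830584/27 reaches it, so n = 3.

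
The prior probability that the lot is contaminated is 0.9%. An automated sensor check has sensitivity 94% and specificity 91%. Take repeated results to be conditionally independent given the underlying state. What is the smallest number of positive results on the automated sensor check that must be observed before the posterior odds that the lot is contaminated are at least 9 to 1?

3

Prior odds = 0.009/0.991 = 9/991.
False-positive rate = 1 − 0.91 = 0.09; likelihood ratio of a positive = 0.94/0.09 = 94/9.
Target odds = 9.
Need (9/991) × (94/9)ⁿ ≥ 9, i.e. (94/9)ⁿ ≥ 991.
(94/9)² = 8836/81 falls short of 991 but (94/9)³ = 830584/729 reaches it, so n = 3.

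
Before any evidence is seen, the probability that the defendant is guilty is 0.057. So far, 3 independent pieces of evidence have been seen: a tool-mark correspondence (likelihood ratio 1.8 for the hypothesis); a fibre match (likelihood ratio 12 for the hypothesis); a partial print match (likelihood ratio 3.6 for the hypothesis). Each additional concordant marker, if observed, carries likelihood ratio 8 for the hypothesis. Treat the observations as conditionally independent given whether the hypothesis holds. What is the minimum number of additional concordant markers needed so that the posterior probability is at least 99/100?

Prior odds = 0.057/0.943 = 57/943.
Combined Bayes factor of the evidence already in hand = 1.8 × 12 × 3.6 = 77.76.
Odds after that evidence = (57/943) × 77.76 = 110808/23575.
Target odds = 0.99/0.01 = 99.
Need 8ⁿ ≥ 99 ÷ (110808/23575) = 259325/12312.
8¹ = 8 falls short of 259325/12312 but 8² = 64 reaches it, so n = 2.

2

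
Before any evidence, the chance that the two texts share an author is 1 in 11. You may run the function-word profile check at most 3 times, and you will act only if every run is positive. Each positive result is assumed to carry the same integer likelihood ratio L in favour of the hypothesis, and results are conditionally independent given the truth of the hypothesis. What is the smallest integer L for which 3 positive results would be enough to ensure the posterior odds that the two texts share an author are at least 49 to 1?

8

Prior odds = (1/11)/(10/11) = 0.1.
Target odds = 49.
Need L³ ≥ 49 ÷ 0.1 = 490.
7³ = 343 < 490 ≤ 512 = 8³, so L = 8.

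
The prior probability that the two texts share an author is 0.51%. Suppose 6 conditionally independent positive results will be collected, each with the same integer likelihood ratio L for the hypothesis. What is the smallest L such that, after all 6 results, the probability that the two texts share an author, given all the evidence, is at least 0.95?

Prior odds = 0.0051/0.9949 = 51/9949.
Target odds = 0.95/0.05 = 19.
Need L⁶ ≥ 19 ÷ (51/9949) = 189031/51.
3⁶ = 729 < 189031/51 ≤ 4096 = 4⁶, so L = 4.

4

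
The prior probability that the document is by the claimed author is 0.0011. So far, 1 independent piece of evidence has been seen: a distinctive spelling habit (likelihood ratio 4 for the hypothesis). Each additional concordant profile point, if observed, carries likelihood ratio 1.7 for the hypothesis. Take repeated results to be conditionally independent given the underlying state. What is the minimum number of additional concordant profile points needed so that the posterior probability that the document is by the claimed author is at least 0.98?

18

Prior odds = 0.0011/0.9989 = 11/9989.
Bayes factor of the evidence already in hand = 4.
Odds after that evidence = (11/9989) × 4 = 44/9989.
Target odds = 0.98/0.02 = 49.
Need 1.7ⁿ ≥ 49 ÷ (44/9989) = 489461/44.
1.7¹⁷ ≈8272.4 falls short of 489461/44 but 1.7¹⁸ ≈14063.1 reaches it, so n = 18.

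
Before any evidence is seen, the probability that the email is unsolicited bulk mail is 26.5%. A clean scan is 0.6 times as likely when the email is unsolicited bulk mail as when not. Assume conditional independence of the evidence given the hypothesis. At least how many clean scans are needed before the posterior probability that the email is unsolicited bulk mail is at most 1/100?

Prior odds: 0.265 ÷ 0.735 = 53/147.
Likelihood ratio per clean scan = 0.6.
Target odds: 0.01 ÷ 0.99 = 1/99.
Need (53/147) × 0.6ⁿ ≤ 1/99, i.e. 0.6ⁿ ≤ 49/1749.
0.6⁶ = 729/15625 is still above 49/1749 but 0.6⁷ = 2187/78125 is at or below it, so n = 7.

7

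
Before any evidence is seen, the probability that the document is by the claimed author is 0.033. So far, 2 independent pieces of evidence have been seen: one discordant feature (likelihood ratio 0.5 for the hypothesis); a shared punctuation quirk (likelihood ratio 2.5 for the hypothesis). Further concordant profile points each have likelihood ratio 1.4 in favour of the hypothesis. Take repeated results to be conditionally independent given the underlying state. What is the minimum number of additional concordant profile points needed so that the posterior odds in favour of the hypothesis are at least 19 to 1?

19

Prior odds = 0.033/0.967 = 33/967.
Combined Bayes factor of the evidence already in hand = 0.5 × 2.5 = 1.25.
Odds after that evidence = (33/967) × 1.25 = 165/3868.
Target odds = 19.
Need 1.4ⁿ ≥ 19 ÷ (165/3868) = 73492/165.
1.4¹⁸ ≈426.879 falls short of 73492/165 but 1.4¹⁹ ≈597.63 reaches it, so n = 19.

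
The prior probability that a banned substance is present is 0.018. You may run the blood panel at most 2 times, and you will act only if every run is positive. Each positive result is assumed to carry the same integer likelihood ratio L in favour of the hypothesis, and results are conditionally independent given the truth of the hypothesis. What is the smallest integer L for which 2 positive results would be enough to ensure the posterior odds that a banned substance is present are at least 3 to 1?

Prior odds = 0.018/0.982 = 9/491.
Target odds = 3.
Need L² ≥ 3 ÷ (9/491) = 491/3.
12² = 144 < 491/3 ≤ 169 = 13², so L = 13.

13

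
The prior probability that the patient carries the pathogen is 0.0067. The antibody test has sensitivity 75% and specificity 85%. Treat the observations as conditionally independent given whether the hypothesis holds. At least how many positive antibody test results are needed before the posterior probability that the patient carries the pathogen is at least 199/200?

Prior odds: 0.0067 ÷ 0.9933 = 67/9933.
False-positive rate = 1 − 0.85 = 0.15; likelihood ratio of a positive = 0.75/0.15 = 5.
Target odds: 0.995 ÷ 0.005 = 199.
Require 5ⁿ ≥ 199 ÷ (67/9933) = 1976667/67.
5⁶ = 15625 falls short of 1976667/67 but 5⁷ = 78125 reaches it, so n = 7.

7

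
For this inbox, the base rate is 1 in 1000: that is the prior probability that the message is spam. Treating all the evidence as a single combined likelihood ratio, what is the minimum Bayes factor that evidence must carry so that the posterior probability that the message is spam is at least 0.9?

Prior odds = 0.001/0.999 = 1/999.
Target odds = 0.9/0.1 = 9.
Required Bayes factor = 9 ÷ (1/999) = 8991.

8991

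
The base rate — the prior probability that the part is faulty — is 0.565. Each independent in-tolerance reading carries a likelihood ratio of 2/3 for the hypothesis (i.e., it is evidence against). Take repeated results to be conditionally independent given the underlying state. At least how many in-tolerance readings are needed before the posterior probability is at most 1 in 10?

7

Prior odds: 0.565 ÷ 0.435 = 113/87.
Likelihood ratio per in-tolerance reading = 2/3.
Target posterior odds = 0.1/0.9 = 1/9.
Require (2/3)ⁿ ≤ 1/9 ÷ (113/87) = 29/339.
(2/3)⁶ = 64/729 is still above 29/339 but (2/3)⁷ = 128/2187 is at or below it, so n = 7.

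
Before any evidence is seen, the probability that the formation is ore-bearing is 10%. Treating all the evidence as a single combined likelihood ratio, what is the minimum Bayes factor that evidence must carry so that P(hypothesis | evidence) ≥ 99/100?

Prior odds = 0.1/0.9 = 1/9.
Target odds = 0.99/0.01 = 99.
Required Bayes factor = 99 ÷ (1/9) = 891.

891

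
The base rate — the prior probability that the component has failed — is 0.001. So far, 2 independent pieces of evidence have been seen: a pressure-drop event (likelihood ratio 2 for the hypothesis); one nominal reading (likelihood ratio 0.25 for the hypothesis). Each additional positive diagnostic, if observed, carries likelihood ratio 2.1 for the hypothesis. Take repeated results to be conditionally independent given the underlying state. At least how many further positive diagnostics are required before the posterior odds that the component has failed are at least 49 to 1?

16

Prior odds = 0.001/0.999 = 1/999.
Combined Bayes factor of the evidence already in hand = 2 × 0.25 = 0.5.
Odds after that evidence = (1/999) × 0.5 = 1/1998.
Target odds = 49.
Need 2.1ⁿ ≥ 49 ÷ (1/1998) = 97902.
2.1¹⁵ ≈68122.3 falls short of 97902 but 2.1¹⁶ ≈143057 reaches it, so n = 16.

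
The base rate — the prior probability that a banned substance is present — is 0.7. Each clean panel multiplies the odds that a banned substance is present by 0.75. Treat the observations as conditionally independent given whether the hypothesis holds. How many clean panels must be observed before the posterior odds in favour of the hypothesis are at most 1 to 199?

22

Prior odds: 0.7 ÷ 0.3 = 7/3.
Likelihood ratio per clean panel = 0.75.
Target odds = 1/199.
Need (7/3) × 0.75ⁿ ≤ 1/199, i.e. 0.75ⁿ ≤ 3/1393.
0.75²¹ ≈0.00237841 is still above 3/1393 but 0.75²² ≈0.00178381 is at or below it, so n = 22.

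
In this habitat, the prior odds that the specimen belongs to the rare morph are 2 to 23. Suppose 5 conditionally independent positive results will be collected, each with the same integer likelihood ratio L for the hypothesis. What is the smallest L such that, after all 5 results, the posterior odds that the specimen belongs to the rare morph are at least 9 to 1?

Prior odds = 2/23.
Target odds = 9.
Need L⁵ ≥ 9 ÷ (2/23) = 103.5.
2⁵ = 32 < 103.5 ≤ 243 = 3⁵, so L = 3.

3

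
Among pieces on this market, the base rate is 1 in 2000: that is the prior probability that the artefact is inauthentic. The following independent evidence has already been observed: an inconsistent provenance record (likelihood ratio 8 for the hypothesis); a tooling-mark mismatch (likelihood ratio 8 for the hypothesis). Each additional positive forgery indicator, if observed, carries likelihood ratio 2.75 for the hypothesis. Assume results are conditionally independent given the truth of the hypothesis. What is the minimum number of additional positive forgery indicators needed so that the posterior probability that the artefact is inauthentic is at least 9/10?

Prior odds = 0.0005/0.9995 = 1/1999.
Combined Bayes factor of the evidence already in hand = 8 × 8 = 64.
Odds after that evidence = (1/1999) × 64 = 64/1999.
Target odds = 0.9/0.1 = 9.
Need 2.75ⁿ ≥ 9 ÷ (64/1999) = 281.109375.
2.75⁵ = 161051/1024 falls short of 281.109375 but 2.75⁶ = 1771561/4096 reaches it, so n = 6.

6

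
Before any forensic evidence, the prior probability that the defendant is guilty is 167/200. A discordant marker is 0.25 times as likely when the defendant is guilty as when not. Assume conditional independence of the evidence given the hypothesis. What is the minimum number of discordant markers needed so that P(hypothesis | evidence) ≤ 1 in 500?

Prior odds: 0.835 ÷ 0.165 = 167/33.
Likelihood ratio per discordant marker = 0.25.
Target odds: 0.002 ÷ 0.998 = 1/499.
Require 0.25ⁿ ≤ 1/499 ÷ (167/33) = 33/83333.
0.25⁵ = 1/1024 is still above 33/83333 but 0.25⁶ = 1/4096 is at or below it, so n = 6.

6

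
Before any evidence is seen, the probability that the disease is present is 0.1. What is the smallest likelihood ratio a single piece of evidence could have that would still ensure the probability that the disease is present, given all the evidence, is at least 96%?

216

Prior odds = 0.1/0.9 = 1/9.
Target odds = 0.96/0.04 = 24.
Required Bayes factor = 24 ÷ (1/9) = 216.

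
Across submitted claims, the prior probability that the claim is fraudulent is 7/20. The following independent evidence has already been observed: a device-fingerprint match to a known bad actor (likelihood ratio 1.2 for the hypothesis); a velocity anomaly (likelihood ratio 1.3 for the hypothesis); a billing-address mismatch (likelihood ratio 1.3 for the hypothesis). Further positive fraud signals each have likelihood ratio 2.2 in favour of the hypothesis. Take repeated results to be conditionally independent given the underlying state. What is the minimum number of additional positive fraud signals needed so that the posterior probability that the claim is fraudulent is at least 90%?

Prior odds = 0.35/0.65 = 7/13.
Combined Bayes factor of the evidence already in hand = 1.2 × 1.3 × 1.3 = 2.028.
Odds after that evidence = (7/13) × 2.028 = 1.092.
Target odds = 0.9/0.1 = 9.
Need 2.2ⁿ ≥ 9 ÷ 1.092 = 750/91.
2.2² = 4.84 falls short of 750/91 but 2.2³ = 10.648 reaches it, so n = 3.

3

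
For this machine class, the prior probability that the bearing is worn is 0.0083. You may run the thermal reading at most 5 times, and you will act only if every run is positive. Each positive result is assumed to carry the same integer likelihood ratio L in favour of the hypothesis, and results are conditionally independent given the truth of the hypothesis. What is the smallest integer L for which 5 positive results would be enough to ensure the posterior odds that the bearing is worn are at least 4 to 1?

4

Prior odds = 0.0083/0.9917 = 83/9917.
Target odds = 4.
Need L⁵ ≥ 4 ÷ (83/9917) = 39668/83.
3⁵ = 243 < 39668/83 ≤ 1024 = 4⁵, so L = 4.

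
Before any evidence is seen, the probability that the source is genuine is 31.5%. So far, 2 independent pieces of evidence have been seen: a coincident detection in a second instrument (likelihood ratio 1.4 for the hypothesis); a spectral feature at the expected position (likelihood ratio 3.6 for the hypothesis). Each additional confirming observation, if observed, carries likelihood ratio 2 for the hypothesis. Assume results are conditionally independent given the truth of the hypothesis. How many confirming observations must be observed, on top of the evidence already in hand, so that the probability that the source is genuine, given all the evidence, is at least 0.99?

6

Prior odds = 0.315/0.685 = 63/137.
Combined Bayes factor of the evidence already in hand = 1.4 × 3.6 = 5.04.
Odds after that evidence = (63/137) × 5.04 = 7938/3425.
Target odds = 0.99/0.01 = 99.
Need 2ⁿ ≥ 99 ÷ (7938/3425) = 37675/882.
2⁵ = 32 falls short of 37675/882 but 2⁶ = 64 reaches it, so n = 6.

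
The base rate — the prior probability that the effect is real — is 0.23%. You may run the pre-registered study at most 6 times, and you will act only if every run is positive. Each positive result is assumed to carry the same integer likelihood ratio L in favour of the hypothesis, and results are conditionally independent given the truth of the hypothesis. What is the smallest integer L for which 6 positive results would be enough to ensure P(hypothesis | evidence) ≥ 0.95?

Prior odds = 0.0023/0.9977 = 23/9977.
Target odds = 0.95/0.05 = 19.
Need L⁶ ≥ 19 ÷ (23/9977) = 189563/23.
4⁶ = 4096 < 189563/23 ≤ 15625 = 5⁶, so L = 5.

5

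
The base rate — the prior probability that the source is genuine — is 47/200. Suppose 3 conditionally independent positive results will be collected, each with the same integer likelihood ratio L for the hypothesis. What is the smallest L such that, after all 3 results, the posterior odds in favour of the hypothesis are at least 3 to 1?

3

Prior odds = 0.235/0.765 = 47/153.
Target odds = 3.
Need L³ ≥ 3 ÷ (47/153) = 459/47.
2³ = 8 < 459/47 ≤ 27 = 3³, so L = 3.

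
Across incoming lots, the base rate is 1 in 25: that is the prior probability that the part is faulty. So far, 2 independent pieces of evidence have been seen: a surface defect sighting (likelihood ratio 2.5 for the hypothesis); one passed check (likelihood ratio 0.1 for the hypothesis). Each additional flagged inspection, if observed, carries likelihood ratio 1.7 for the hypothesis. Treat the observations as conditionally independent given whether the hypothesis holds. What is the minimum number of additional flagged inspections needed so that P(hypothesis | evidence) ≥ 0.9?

13

Prior odds = 0.04/0.96 = 1/24.
Combined Bayes factor of the evidence already in hand = 2.5 × 0.1 = 0.25.
Odds after that evidence = (1/24) × 0.25 = 1/96.
Target odds = 0.9/0.1 = 9.
Need 1.7ⁿ ≥ 9 ÷ (1/96) = 864.
1.7¹² ≈582.622 falls short of 864 but 1.7¹³ ≈990.458 reaches it, so n = 13.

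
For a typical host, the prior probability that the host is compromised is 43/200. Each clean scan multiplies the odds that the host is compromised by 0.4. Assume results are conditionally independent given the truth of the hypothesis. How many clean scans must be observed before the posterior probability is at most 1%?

4

Prior odds = 0.215/0.785 = 43/157.
Likelihood ratio per clean scan = 0.4.
Target posterior odds = 0.01/0.99 = 1/99.
Need (43/157) × 0.4ⁿ ≤ 1/99, i.e. 0.4ⁿ ≤ 157/4257.
0.4³ = 0.064 is still above 157/4257 but 0.4⁴ = 0.0256 is at or below it, so n = 4.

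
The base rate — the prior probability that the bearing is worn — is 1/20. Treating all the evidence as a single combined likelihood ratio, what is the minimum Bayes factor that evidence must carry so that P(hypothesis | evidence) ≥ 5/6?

95

Prior odds = 0.05/0.95 = 1/19.
Target odds = (5/6)/(1/6) = 5.
Required Bayes factor = 5 ÷ (1/19) = 95.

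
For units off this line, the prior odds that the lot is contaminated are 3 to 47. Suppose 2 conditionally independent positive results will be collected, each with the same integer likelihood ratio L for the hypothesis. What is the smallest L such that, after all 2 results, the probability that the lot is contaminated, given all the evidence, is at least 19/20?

18

Prior odds = 3/47.
Target odds = 0.95/0.05 = 19.
Need L² ≥ 19 ÷ (3/47) = 893/3.
17² = 289 < 893/3 ≤ 324 = 18², so L = 18.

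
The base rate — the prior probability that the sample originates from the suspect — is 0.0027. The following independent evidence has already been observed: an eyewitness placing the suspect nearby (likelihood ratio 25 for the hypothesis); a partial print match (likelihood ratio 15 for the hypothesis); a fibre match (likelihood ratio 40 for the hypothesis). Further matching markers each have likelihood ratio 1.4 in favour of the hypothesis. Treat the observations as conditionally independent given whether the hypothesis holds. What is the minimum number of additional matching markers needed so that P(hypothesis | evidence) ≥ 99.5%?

Prior odds = 0.0027/0.9973 = 27/9973.
Combined Bayes factor of the evidence already in hand = 25 × 15 × 40 = 15000.
Odds after that evidence = (27/9973) × 15000 = 405000/9973.
Target odds = 0.995/0.005 = 199.
Need 1.4ⁿ ≥ 199 ÷ (405000/9973) = 1984627/405000.
1.4⁴ = 3.8416 falls short of 1984627/405000 but 1.4⁵ = 5.37824 reaches it, so n = 5.

5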